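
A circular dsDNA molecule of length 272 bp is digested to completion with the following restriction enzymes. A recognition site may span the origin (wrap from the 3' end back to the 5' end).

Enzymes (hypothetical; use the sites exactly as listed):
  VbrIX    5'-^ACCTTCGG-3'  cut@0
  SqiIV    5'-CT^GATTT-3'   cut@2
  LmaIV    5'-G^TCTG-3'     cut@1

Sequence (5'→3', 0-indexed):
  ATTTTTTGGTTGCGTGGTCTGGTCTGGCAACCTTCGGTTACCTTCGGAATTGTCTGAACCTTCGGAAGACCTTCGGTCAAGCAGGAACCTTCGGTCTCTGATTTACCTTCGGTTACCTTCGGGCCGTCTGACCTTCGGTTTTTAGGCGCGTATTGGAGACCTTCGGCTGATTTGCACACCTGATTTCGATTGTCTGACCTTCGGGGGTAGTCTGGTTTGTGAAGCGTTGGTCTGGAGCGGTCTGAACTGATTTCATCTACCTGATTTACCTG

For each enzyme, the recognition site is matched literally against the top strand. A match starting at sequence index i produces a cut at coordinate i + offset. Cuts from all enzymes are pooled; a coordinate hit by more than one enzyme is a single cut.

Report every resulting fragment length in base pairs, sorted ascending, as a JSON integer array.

Site scan:
  VbrIX ACCTTCGG/0: at [29, 39, 57, 68, 86, 104, 114, 130, 158, 196] ⇒ [29, 39, 57, 68, 86, 104, 114, 130, 158, 196]
  SqiIV CTGATTT/2: at [97, 166, 179, 246, 260, 269] ⇒ [99, 168, 181, 248, 262, 271]
  LmaIV GTCTG/1: at [16, 21, 51, 125, 191, 209, 229, 239] ⇒ [17, 22, 52, 126, 192, 210, 230, 240]

All cut coordinates (distinct, sorted): [17, 22, 29, 39, 52, 57, 68, 86, 99, 104, 114, 126, 130, 158, 168, 181, 192, 196, 210, 230, 240, 248, 262, 271]

Fragments:
  17→22: 5 bp
  22→29: 7 bp
  29→39: 10 bp
  39→52: 13 bp
  52→57: 5 bp
  57→68: 11 bp
  68→86: 18 bp
  86→99: 13 bp
  99→104: 5 bp
  104→114: 10 bp
  114→126: 12 bp
  126→130: 4 bp
  130→158: 28 bp
  158→168: 10 bp
  168→181: 13 bp
  181→192: 11 bp
  192→196: 4 bp
  196→210: 14 bp
  210→230: 20 bp
  230→240: 10 bp
  240→248: 8 bp
  248→262: 14 bp
  262→271: 9 bp
  271→17 (wrap): 272-271+17 = 18 bp

[4,4,5,5,5,7,8,9,10,10,10,10,11,11,12,13,13,13,14,14,18,18,20,28]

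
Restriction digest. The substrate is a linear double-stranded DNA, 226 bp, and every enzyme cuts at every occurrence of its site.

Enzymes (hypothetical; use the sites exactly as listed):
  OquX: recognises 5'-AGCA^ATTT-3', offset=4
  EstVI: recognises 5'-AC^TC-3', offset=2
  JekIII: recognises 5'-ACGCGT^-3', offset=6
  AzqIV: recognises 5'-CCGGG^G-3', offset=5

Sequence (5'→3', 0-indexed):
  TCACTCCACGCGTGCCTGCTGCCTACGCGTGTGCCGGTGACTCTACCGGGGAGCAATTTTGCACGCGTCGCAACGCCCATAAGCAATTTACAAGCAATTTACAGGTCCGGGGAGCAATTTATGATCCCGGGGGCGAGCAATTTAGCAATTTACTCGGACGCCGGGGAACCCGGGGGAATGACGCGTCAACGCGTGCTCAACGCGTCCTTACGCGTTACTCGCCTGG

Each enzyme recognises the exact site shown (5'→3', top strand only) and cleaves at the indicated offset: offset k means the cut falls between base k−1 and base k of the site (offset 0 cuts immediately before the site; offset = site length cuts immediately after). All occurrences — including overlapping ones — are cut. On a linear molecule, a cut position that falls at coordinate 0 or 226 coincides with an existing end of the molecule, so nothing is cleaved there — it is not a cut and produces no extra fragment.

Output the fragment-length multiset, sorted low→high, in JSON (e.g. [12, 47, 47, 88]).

[3,4,5,5,6,8,8,8,8,9,9,9,10,11,11,11,12,12,13,15,15,17,17]

Per-enzyme occurrences:
  OquX AGCAATTT/4: at [51, 81, 92, 112, 135, 143] ⇒ [55, 85, 96, 116, 139, 147]
  EstVI ACTC/2: at [2, 39, 151, 216] ⇒ [4, 41, 153, 218]
  JekIII ACGCGT/6: at [7, 24, 62, 180, 188, 199, 209] ⇒ [13, 30, 68, 186, 194, 205, 215]
  AzqIV CCGGGG/5: at [45, 106, 126, 160, 169] ⇒ [50, 111, 131, 165, 174]

All cut coordinates (distinct, sorted): [4, 13, 30, 41, 50, 55, 68, 85, 96, 111, 116, 131, 139, 147, 153, 165, 174, 186, 194, 205, 215, 218]

Fragments:
  [0,4): 4 bp
  [4,13): 9 bp
  [13,30): 17 bp
  [30,41): 11 bp
  [41,50): 9 bp
  [50,55): 5 bp
  [55,68): 13 bp
  [68,85): 17 bp
  [85,96): 11 bp
  [96,111): 15 bp
  [111,116): 5 bp
  [116,131): 15 bp
  [131,139): 8 bp
  [139,147): 8 bp
  [147,153): 6 bp
  [153,165): 12 bp
  [165,174): 9 bp
  [174,186): 12 bp
  [186,194): 8 bp
  [194,205): 11 bp
  [205,215): 10 bp
  [215,218): 3 bp
  [218,226): 8 bp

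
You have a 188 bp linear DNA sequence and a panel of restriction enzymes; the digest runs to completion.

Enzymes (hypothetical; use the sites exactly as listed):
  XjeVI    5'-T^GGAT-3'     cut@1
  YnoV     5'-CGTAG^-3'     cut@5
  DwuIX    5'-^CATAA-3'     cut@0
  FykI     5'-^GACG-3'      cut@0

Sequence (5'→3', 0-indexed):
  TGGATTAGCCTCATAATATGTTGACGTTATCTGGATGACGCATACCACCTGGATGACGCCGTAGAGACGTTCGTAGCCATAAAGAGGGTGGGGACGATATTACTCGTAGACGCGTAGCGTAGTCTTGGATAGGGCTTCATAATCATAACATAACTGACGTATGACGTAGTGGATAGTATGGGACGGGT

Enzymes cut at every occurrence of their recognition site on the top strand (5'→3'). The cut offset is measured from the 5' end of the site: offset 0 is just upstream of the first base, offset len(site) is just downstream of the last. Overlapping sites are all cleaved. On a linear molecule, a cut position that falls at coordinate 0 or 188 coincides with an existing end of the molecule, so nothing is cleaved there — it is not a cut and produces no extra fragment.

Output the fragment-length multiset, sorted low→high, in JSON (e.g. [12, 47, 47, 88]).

[1,1,1,1,1,4,4,4,5,5,6,7,7,7,7,8,10,10,10,11,11,11,11,14,15,16]

Scan for sites:
  XjeVI (TGGAT, off=1): starts [0, 31, 49, 125, 169] → cuts [1, 32, 50, 126, 170]
  YnoV (CGTAG, off=5): starts [59, 71, 104, 112, 117, 164] → cuts [64, 76, 109, 117, 122, 169]
  DwuIX (CATAA, off=0): starts [11, 77, 137, 143, 148] → cuts [11, 77, 137, 143, 148]
  FykI (GACG, off=0): starts [22, 36, 54, 65, 92, 108, 155, 162, 181] → cuts [22, 36, 54, 65, 92, 108, 155, 162, 181]

All cut coordinates (distinct, sorted): [1, 11, 22, 32, 36, 50, 54, 64, 65, 76, 77, 92, 108, 109, 117, 122, 126, 137, 143, 148, 155, 162, 169, 170, 181]

Fragments:
  [0,1): 1 bp
  [1,11): 10 bp
  [11,22): 11 bp
  [22,32): 10 bp
  [32,36): 4 bp
  [36,50): 14 bp
  [50,54): 4 bp
  [54,64): 10 bp
  [64,65): 1 bp
  [65,76): 11 bp
  [76,77): 1 bp
  [77,92): 15 bp
  [92,108): 16 bp
  [108,109): 1 bp
  [109,117): 8 bp
  [117,122): 5 bp
  [122,126): 4 bp
  [126,137): 11 bp
  [137,143): 6 bp
  [143,148): 5 bp
  [148,155): 7 bp
  [155,162): 7 bp
  [162,169): 7 bp
  [169,170): 1 bp
  [170,181): 11 bp
  [181,188): 7 bp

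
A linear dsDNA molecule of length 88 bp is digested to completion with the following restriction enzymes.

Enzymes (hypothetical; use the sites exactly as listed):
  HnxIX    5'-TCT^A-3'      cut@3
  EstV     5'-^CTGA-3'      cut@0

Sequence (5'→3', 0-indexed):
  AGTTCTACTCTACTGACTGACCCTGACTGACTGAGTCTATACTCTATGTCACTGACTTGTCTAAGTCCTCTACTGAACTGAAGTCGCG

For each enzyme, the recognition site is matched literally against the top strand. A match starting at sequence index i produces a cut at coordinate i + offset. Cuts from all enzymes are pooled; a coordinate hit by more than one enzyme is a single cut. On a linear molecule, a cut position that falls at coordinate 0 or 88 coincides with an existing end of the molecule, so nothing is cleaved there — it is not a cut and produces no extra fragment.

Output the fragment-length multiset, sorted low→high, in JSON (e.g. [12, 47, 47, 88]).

[1,1,4,4,4,5,5,6,6,6,7,8,9,11,11]

Site scan:
  HnxIX TCTA/3: at [3, 8, 35, 42, 59, 68] ⇒ [6, 11, 38, 45, 62, 71]
  EstV CTGA/0: at [12, 16, 22, 26, 30, 51, 72, 77] ⇒ [12, 16, 22, 26, 30, 51, 72, 77]

All cut coordinates (distinct, sorted): [6, 11, 12, 16, 22, 26, 30, 38, 45, 51, 62, 71, 72, 77]

Fragment lengths:
  [0,6): 6 bp
  [6,11): 5 bp
  [11,12): 1 bp
  [12,16): 4 bp
  [16,22): 6 bp
  [22,26): 4 bp
  [26,30): 4 bp
  [30,38): 8 bp
  [38,45): 7 bp
  [45,51): 6 bp
  [51,62): 11 bp
  [62,71): 9 bp
  [71,72): 1 bp
  [72,77): 5 bp
  [77,88): 11 bp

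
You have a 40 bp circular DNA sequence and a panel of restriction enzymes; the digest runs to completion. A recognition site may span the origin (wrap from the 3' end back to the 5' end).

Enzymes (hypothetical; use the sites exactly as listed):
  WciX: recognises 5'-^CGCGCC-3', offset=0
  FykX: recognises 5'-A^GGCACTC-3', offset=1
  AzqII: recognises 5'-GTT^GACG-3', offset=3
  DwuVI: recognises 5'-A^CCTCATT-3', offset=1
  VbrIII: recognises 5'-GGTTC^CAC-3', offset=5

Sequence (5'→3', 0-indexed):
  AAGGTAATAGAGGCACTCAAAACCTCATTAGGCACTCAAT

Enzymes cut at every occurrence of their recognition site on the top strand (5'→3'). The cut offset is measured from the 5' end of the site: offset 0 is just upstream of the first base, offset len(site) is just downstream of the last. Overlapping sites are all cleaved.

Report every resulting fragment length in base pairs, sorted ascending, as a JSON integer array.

[8,11,21]

Site scan:
  WciX (CGCGCC, off=0): no sites
  FykX (AGGCACTC, off=1): starts [10, 29] → cuts [11, 30]
  AzqII (GTTGACG, off=3): no sites
  DwuVI (ACCTCATT, off=1): starts [21] → cuts [22]
  VbrIII (GGTTCCAC, off=5): no sites

Pooled cuts: [11, 22, 30]

Fragments:
  11→22: 11 bp
  22→30: 8 bp
  30→11 (wrap): 40-30+11 = 21 bp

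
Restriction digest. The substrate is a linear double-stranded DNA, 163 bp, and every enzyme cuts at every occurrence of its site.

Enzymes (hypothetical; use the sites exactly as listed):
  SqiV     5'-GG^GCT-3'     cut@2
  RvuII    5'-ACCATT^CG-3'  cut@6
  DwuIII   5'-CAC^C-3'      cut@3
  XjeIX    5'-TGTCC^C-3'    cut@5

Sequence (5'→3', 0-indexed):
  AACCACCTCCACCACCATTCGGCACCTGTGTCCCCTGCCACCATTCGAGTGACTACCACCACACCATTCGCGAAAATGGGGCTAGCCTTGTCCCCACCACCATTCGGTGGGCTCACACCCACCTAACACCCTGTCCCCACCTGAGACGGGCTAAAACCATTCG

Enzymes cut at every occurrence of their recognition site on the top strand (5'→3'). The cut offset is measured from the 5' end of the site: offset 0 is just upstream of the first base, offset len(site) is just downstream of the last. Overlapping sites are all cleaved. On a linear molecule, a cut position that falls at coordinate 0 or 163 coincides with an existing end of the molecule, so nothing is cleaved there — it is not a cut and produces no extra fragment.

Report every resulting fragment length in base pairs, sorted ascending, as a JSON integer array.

Scan for sites:
  SqiV GGGCT/2: at [78, 108, 147] ⇒ [80, 110, 149]
  RvuII ACCATTCG/6: at [13, 39, 62, 98, 155] ⇒ [19, 45, 68, 104, 161]
  DwuIII CACC/3: at [3, 9, 12, 22, 38, 56, 61, 94, 97, 115, 119, 126, 137] ⇒ [6, 12, 15, 25, 41, 59, 64, 97, 100, 118, 122, 129, 140]
  XjeIX TGTCCC/5: at [28, 88, 131] ⇒ [33, 93, 136]

Pooled cuts: [6, 12, 15, 19, 25, 33, 41, 45, 59, 64, 68, 80, 93, 97, 100, 104, 110, 118, 122, 129, 136, 140, 149, 161]

Fragment lengths:
  [0,6): 6 bp
  [6,12): 6 bp
  [12,15): 3 bp
  [15,19): 4 bp
  [19,25): 6 bp
  [25,33): 8 bp
  [33,41): 8 bp
  [41,45): 4 bp
  [45,59): 14 bp
  [59,64): 5 bp
  [64,68): 4 bp
  [68,80): 12 bp
  [80,93): 13 bp
  [93,97): 4 bp
  [97,100): 3 bp
  [100,104): 4 bp
  [104,110): 6 bp
  [110,118): 8 bp
  [118,122): 4 bp
  [122,129): 7 bp
  [129,136): 7 bp
  [136,140): 4 bp
  [140,149): 9 bp
  [149,161): 12 bp
  [161,163): 2 bp

[2,3,3,4,4,4,4,4,4,4,5,6,6,6,6,7,7,8,8,8,9,12,12,13,14]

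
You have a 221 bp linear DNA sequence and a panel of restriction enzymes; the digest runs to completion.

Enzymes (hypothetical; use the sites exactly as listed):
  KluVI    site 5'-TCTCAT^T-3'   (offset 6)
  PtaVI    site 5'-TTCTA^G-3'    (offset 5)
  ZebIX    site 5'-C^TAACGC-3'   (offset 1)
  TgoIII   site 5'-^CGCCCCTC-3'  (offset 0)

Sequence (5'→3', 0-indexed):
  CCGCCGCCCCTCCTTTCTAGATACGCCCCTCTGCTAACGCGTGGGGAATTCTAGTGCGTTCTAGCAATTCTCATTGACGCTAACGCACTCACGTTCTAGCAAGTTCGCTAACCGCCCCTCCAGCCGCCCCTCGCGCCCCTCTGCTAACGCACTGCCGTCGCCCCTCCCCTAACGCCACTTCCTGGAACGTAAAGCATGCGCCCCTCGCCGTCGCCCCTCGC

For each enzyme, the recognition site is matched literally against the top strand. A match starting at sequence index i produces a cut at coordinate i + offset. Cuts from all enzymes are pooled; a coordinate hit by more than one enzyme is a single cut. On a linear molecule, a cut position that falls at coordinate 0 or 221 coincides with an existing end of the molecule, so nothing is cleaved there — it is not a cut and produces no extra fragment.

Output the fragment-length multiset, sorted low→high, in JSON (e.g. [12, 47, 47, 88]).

[4,4,6,9,10,10,11,11,11,11,12,13,14,14,15,18,19,29]

Scan for sites:
  KluVI TCTCATT/6: at [68] ⇒ [74]
  PtaVI TTCTAG/5: at [14, 48, 58, 93] ⇒ [19, 53, 63, 98]
  ZebIX CTAACGC/1: at [33, 79, 143, 168] ⇒ [34, 80, 144, 169]
  TgoIII CGCCCCTC/0: at [4, 23, 112, 124, 133, 158, 198, 211] ⇒ [4, 23, 112, 124, 133, 158, 198, 211]

Pooled cuts: [4, 19, 23, 34, 53, 63, 74, 80, 98, 112, 124, 133, 144, 158, 169, 198, 211]

Fragments:
  [0,4): 4 bp
  [4,19): 15 bp
  [19,23): 4 bp
  [23,34): 11 bp
  [34,53): 19 bp
  [53,63): 10 bp
  [63,74): 11 bp
  [74,80): 6 bp
  [80,98): 18 bp
  [98,112): 14 bp
  [112,124): 12 bp
  [124,133): 9 bp
  [133,144): 11 bp
  [144,158): 14 bp
  [158,169): 11 bp
  [169,198): 29 bp
  [198,211): 13 bp
  [211,221): 10 bp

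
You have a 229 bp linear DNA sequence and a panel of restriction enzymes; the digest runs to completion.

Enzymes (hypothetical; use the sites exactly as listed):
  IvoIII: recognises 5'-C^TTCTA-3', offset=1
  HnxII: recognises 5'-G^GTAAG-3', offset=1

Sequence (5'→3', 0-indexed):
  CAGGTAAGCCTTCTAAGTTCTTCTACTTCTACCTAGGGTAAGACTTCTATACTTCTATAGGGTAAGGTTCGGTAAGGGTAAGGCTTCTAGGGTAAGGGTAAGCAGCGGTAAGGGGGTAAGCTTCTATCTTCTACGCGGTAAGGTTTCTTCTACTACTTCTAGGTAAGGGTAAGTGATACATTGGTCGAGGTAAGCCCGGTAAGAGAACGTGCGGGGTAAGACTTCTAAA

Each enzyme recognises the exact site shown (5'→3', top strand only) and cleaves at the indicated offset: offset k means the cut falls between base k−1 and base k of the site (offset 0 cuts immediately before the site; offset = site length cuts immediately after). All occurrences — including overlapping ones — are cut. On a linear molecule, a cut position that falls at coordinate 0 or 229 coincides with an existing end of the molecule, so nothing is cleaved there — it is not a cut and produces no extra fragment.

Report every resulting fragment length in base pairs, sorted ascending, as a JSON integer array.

[3,6,6,6,6,6,6,7,7,7,7,7,7,7,8,8,9,9,9,9,10,10,10,10,11,17,21]

Site scan:
  IvoIII (CTTCTA, off=1): starts [9, 19, 25, 43, 51, 83, 120, 127, 146, 155, 221] → cuts [10, 20, 26, 44, 52, 84, 121, 128, 147, 156, 222]
  HnxII (GGTAAG, off=1): starts [2, 36, 60, 70, 76, 90, 96, 106, 114, 136, 161, 167, 188, 197, 214] → cuts [3, 37, 61, 71, 77, 91, 97, 107, 115, 137, 162, 168, 189, 198, 215]

Pooled cuts: [3, 10, 20, 26, 37, 44, 52, 61, 71, 77, 84, 91, 97, 107, 115, 121, 128, 137, 147, 156, 162, 168, 189, 198, 215, 222]

Fragment lengths:
  [0,3): 3 bp
  [3,10): 7 bp
  [10,20): 10 bp
  [20,26): 6 bp
  [26,37): 11 bp
  [37,44): 7 bp
  [44,52): 8 bp
  [52,61): 9 bp
  [61,71): 10 bp
  [71,77): 6 bp
  [77,84): 7 bp
  [84,91): 7 bp
  [91,97): 6 bp
  [97,107): 10 bp
  [107,115): 8 bp
  [115,121): 6 bp
  [121,128): 7 bp
  [128,137): 9 bp
  [137,147): 10 bp
  [147,156): 9 bp
  [156,162): 6 bp
  [162,168): 6 bp
  [168,189): 21 bp
  [189,198): 9 bp
  [198,215): 17 bp
  [215,222): 7 bp
  [222,229): 7 bp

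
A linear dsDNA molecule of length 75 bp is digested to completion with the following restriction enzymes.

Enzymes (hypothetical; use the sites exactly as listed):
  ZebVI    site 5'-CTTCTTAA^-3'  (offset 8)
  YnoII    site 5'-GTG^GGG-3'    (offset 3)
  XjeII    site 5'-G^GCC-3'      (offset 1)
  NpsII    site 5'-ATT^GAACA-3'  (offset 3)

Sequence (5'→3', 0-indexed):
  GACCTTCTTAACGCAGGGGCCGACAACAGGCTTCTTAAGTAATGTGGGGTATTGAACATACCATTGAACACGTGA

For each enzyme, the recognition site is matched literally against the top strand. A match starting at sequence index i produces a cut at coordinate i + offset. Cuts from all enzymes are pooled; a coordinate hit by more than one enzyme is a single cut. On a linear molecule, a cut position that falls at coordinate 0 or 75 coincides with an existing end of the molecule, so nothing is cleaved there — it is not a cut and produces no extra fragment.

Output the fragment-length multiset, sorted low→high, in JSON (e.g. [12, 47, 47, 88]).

[7,7,8,10,11,12,20]

Scan for sites:
  ZebVI CTTCTTAA/8: at [3, 30] ⇒ [11, 38]
  YnoII GTGGGG/3: at [43] ⇒ [46]
  XjeII GGCC/1: at [17] ⇒ [18]
  NpsII ATTGAACA/3: at [50, 62] ⇒ [53, 65]

All cut coordinates (distinct, sorted): [11, 18, 38, 46, 53, 65]

Fragments:
  [0,11): 11 bp
  [11,18): 7 bp
  [18,38): 20 bp
  [38,46): 8 bp
  [46,53): 7 bp
  [53,65): 12 bp
  [65,75): 10 bp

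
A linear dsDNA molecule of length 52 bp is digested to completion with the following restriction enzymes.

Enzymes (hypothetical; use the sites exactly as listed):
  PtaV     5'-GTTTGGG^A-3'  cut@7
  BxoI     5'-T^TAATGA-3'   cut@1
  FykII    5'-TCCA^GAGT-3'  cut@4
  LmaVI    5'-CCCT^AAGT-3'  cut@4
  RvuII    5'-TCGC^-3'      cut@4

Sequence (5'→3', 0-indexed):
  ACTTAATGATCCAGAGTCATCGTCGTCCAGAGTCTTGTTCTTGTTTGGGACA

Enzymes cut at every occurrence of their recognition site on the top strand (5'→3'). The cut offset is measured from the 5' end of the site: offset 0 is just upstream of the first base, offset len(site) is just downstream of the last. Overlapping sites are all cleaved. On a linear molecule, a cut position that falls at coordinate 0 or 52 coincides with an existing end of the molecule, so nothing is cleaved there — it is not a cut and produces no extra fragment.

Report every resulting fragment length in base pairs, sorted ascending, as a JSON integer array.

Scan for sites:
  PtaV GTTTGGGA/7: at [42] ⇒ [49]
  BxoI TTAATGA/1: at [2] ⇒ [3]
  FykII TCCAGAGT/4: at [9, 25] ⇒ [13, 29]
  LmaVI (CCCTAAGT, off=4): no sites
  RvuII (TCGC, off=4): no sites

Pooled cuts: [3, 13, 29, 49]

Fragment lengths:
  [0,3): 3 bp
  [3,13): 10 bp
  [13,29): 16 bp
  [29,49): 20 bp
  [49,52): 3 bp

[3,3,10,16,20]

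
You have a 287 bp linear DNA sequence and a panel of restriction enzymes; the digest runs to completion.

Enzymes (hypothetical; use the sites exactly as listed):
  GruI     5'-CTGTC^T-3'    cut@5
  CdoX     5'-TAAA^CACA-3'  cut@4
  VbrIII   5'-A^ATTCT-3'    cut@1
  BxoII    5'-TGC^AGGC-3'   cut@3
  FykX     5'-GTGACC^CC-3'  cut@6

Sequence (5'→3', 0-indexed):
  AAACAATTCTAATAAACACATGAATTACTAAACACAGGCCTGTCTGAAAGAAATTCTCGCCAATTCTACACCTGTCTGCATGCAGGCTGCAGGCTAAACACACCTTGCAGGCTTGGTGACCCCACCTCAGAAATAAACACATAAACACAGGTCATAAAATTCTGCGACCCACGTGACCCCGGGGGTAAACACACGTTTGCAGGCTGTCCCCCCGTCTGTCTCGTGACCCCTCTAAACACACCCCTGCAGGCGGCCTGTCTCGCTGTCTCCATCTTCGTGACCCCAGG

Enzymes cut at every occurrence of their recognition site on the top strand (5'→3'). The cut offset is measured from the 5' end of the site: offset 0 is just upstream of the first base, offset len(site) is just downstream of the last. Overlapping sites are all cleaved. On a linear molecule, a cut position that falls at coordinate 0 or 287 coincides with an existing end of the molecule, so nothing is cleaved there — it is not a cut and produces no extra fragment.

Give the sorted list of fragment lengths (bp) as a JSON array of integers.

[5,5,7,7,8,8,8,8,8,8,10,10,11,11,11,11,12,12,13,13,14,15,16,16,20,20]

Per-enzyme occurrences:
  GruI CTGTCT/5: at [39, 71, 215, 254, 262] ⇒ [44, 76, 220, 259, 267]
  CdoX TAAACACA/4: at [12, 28, 94, 133, 141, 185, 232] ⇒ [16, 32, 98, 137, 145, 189, 236]
  VbrIII AATTCT/1: at [4, 51, 61, 157] ⇒ [5, 52, 62, 158]
  BxoII TGCAGGC/3: at [80, 87, 105, 197, 244] ⇒ [83, 90, 108, 200, 247]
  FykX GTGACCCC/6: at [115, 172, 222, 276] ⇒ [121, 178, 228, 282]

Pooled cuts: [5, 16, 32, 44, 52, 62, 76, 83, 90, 98, 108, 121, 137, 145, 158, 178, 189, 200, 220, 228, 236, 247, 259, 267, 282]

Fragments:
  [0,5): 5 bp
  [5,16): 11 bp
  [16,32): 16 bp
  [32,44): 12 bp
  [44,52): 8 bp
  [52,62): 10 bp
  [62,76): 14 bp
  [76,83): 7 bp
  [83,90): 7 bp
  [90,98): 8 bp
  [98,108): 10 bp
  [108,121): 13 bp
  [121,137): 16 bp
  [137,145): 8 bp
  [145,158): 13 bp
  [158,178): 20 bp
  [178,189): 11 bp
  [189,200): 11 bp
  [200,220): 20 bp
  [220,228): 8 bp
  [228,236): 8 bp
  [236,247): 11 bp
  [247,259): 12 bp
  [259,267): 8 bp
  [267,282): 15 bp
  [282,287): 5 bp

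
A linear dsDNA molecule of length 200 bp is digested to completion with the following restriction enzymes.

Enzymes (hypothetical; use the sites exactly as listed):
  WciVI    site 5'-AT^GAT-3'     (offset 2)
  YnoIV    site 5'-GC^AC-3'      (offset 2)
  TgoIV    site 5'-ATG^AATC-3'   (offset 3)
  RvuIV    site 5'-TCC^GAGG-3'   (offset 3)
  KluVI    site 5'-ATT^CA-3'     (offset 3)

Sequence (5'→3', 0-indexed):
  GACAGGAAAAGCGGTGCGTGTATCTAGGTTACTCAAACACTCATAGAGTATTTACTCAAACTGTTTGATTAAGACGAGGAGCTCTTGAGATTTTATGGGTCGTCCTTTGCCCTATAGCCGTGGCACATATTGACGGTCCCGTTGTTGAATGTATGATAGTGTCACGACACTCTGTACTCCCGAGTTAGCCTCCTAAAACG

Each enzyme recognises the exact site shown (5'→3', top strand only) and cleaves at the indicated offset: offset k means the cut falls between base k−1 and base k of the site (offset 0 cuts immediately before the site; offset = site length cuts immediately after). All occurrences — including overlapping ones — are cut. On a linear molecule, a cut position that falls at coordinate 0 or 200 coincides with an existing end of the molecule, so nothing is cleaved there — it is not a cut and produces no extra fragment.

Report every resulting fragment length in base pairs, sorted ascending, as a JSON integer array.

Scan for sites:
  WciVI ATGAT/2: at [152] ⇒ [154]
  YnoIV GCAC/2: at [122] ⇒ [124]
  TgoIV (ATGAATC, off=3): no sites
  RvuIV (TCCGAGG, off=3): no sites
  KluVI (ATTCA, off=3): no sites

Pooled cuts: [124, 154]

Fragments:
  [0,124): 124 bp
  [124,154): 30 bp
  [154,200): 46 bp

[30,46,124]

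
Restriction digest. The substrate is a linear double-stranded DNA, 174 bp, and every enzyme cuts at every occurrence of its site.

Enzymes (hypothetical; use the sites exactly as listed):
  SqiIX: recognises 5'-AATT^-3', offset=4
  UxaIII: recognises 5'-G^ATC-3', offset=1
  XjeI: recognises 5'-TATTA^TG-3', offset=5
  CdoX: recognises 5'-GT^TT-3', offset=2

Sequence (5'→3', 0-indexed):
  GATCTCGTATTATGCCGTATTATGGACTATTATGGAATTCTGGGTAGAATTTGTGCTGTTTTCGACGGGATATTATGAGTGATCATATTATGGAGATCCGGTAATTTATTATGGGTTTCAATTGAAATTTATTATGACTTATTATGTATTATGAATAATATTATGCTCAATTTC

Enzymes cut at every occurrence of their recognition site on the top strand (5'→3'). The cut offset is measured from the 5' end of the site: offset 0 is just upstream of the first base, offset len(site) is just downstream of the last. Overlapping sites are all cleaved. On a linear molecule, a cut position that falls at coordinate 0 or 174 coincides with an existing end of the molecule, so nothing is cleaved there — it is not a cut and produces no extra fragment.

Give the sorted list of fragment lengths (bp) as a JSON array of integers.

[1,2,5,5,5,5,6,6,7,7,7,8,9,9,10,10,10,11,11,12,12,16]

Site scan:
  SqiIX AATT/4: at [35, 47, 102, 119, 125, 168] ⇒ [39, 51, 106, 123, 129, 172]
  UxaIII GATC/1: at [0, 80, 94] ⇒ [1, 81, 95]
  XjeI TATTATG/5: at [7, 17, 27, 70, 85, 106, 129, 139, 146, 158] ⇒ [12, 22, 32, 75, 90, 111, 134, 144, 151, 163]
  CdoX GTTT/2: at [57, 114] ⇒ [59, 116]

All cut coordinates (distinct, sorted): [1, 12, 22, 32, 39, 51, 59, 75, 81, 90, 95, 106, 111, 116, 123, 129, 134, 144, 151, 163, 172]

Fragment lengths:
  [0,1): 1 bp
  [1,12): 11 bp
  [12,22): 10 bp
  [22,32): 10 bp
  [32,39): 7 bp
  [39,51): 12 bp
  [51,59): 8 bp
  [59,75): 16 bp
  [75,81): 6 bp
  [81,90): 9 bp
  [90,95): 5 bp
  [95,106): 11 bp
  [106,111): 5 bp
  [111,116): 5 bp
  [116,123): 7 bp
  [123,129): 6 bp
  [129,134): 5 bp
  [134,144): 10 bp
  [144,151): 7 bp
  [151,163): 12 bp
  [163,172): 9 bp
  [172,174): 2 bp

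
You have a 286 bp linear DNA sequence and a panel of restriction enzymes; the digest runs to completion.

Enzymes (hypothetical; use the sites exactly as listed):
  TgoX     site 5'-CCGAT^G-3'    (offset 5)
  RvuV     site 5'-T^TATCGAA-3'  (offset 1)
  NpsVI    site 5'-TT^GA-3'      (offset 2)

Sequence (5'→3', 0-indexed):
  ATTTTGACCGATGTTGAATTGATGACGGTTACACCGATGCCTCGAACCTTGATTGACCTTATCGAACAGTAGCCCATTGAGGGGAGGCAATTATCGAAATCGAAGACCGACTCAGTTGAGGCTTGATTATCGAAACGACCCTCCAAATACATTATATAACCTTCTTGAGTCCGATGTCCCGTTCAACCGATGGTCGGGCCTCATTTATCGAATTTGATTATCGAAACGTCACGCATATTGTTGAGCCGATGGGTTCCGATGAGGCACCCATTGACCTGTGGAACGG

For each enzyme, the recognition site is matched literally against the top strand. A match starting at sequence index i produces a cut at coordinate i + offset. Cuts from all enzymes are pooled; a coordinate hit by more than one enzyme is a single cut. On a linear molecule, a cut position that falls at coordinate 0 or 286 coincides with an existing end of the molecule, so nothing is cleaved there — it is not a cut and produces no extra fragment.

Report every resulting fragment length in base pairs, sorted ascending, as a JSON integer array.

[3,3,3,4,5,5,5,7,7,8,9,10,10,12,12,13,14,14,16,18,19,24,26,39]

Scan for sites:
  TgoX CCGATG/5: at [7, 33, 170, 186, 245, 255] ⇒ [12, 38, 175, 191, 250, 260]
  RvuV TTATCGAA/1: at [58, 90, 126, 204, 217] ⇒ [59, 91, 127, 205, 218]
  NpsVI TTGA/2: at [3, 13, 18, 48, 52, 76, 115, 122, 164, 213, 240, 270] ⇒ [5, 15, 20, 50, 54, 78, 117, 124, 166, 215, 242, 272]

All cut coordinates (distinct, sorted): [5, 12, 15, 20, 38, 50, 54, 59, 78, 91, 117, 124, 127, 166, 175, 191, 205, 215, 218, 242, 250, 260, 272]

Fragments:
  [0,5): 5 bp
  [5,12): 7 bp
  [12,15): 3 bp
  [15,20): 5 bp
  [20,38): 18 bp
  [38,50): 12 bp
  [50,54): 4 bp
  [54,59): 5 bp
  [59,78): 19 bp
  [78,91): 13 bp
  [91,117): 26 bp
  [117,124): 7 bp
  [124,127): 3 bp
  [127,166): 39 bp
  [166,175): 9 bp
  [175,191): 16 bp
  [191,205): 14 bp
  [205,215): 10 bp
  [215,218): 3 bp
  [218,242): 24 bp
  [242,250): 8 bp
  [250,260): 10 bp
  [260,272): 12 bp
  [272,286): 14 bp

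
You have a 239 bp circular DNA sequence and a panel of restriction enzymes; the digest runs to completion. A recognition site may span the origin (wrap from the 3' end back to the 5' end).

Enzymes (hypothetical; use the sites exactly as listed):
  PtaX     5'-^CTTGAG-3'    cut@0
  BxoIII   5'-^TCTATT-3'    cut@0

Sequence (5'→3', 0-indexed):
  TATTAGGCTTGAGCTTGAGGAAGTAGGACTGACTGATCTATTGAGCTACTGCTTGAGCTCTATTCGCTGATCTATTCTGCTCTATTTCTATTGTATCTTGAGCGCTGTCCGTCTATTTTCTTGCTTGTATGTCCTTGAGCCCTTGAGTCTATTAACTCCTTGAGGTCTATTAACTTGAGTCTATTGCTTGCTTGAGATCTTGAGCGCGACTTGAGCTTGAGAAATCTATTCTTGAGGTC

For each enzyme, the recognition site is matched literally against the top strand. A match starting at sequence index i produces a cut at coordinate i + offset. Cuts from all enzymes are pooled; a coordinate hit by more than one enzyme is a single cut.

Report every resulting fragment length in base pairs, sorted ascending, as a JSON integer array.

Scan for sites:
  PtaX CTTGAG/0: at [7, 13, 51, 96, 133, 141, 158, 173, 190, 198, 209, 215, 230] ⇒ [7, 13, 51, 96, 133, 141, 158, 173, 190, 198, 209, 215, 230]
  BxoIII TCTATT/0: at [36, 58, 70, 80, 86, 111, 147, 165, 179, 224, 237] ⇒ [36, 58, 70, 80, 86, 111, 147, 165, 179, 224, 237]

Pooled cuts: [7, 13, 36, 51, 58, 70, 80, 86, 96, 111, 133, 141, 147, 158, 165, 173, 179, 190, 198, 209, 215, 224, 230, 237]

Fragment lengths:
  7→13: 6 bp
  13→36: 23 bp
  36→51: 15 bp
  51→58: 7 bp
  58→70: 12 bp
  70→80: 10 bp
  80→86: 6 bp
  86→96: 10 bp
  96→111: 15 bp
  111→133: 22 bp
  133→141: 8 bp
  141→147: 6 bp
  147→158: 11 bp
  158→165: 7 bp
  165→173: 8 bp
  173→179: 6 bp
  179→190: 11 bp
  190→198: 8 bp
  198→209: 11 bp
  209→215: 6 bp
  215→224: 9 bp
  224→230: 6 bp
  230→237: 7 bp
  237→7 (wrap): 239-237+7 = 9 bp

[6,6,6,6,6,6,7,7,7,8,8,8,9,9,10,10,11,11,11,12,15,15,22,23]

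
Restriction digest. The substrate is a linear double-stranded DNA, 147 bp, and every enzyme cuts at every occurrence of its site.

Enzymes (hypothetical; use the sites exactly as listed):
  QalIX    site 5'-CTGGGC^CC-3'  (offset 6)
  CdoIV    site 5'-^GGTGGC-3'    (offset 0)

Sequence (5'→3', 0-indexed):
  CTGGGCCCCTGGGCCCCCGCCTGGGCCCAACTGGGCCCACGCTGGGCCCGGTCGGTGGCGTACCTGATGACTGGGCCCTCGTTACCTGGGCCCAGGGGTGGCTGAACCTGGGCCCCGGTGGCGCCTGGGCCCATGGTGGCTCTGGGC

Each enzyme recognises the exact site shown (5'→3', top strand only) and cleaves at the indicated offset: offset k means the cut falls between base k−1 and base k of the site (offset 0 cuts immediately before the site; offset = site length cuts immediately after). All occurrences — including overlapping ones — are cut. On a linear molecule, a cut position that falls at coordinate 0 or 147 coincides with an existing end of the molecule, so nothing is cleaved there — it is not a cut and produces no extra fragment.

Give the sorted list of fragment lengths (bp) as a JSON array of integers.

[3,4,5,6,6,8,10,11,12,13,14,15,17,23]

Scan for sites:
  QalIX (CTGGGCCC, off=6): starts [0, 8, 20, 30, 41, 70, 85, 107, 124] → cuts [6, 14, 26, 36, 47, 76, 91, 113, 130]
  CdoIV (GGTGGC, off=0): starts [53, 96, 116, 134] → cuts [53, 96, 116, 134]

Pooled cuts: [6, 14, 26, 36, 47, 53, 76, 91, 96, 113, 116, 130, 134]

Fragment lengths:
  [0,6): 6 bp
  [6,14): 8 bp
  [14,26): 12 bp
  [26,36): 10 bp
  [36,47): 11 bp
  [47,53): 6 bp
  [53,76): 23 bp
  [76,91): 15 bp
  [91,96): 5 bp
  [96,113): 17 bp
  [113,116): 3 bp
  [116,130): 14 bp
  [130,134): 4 bp
  [134,147): 13 bp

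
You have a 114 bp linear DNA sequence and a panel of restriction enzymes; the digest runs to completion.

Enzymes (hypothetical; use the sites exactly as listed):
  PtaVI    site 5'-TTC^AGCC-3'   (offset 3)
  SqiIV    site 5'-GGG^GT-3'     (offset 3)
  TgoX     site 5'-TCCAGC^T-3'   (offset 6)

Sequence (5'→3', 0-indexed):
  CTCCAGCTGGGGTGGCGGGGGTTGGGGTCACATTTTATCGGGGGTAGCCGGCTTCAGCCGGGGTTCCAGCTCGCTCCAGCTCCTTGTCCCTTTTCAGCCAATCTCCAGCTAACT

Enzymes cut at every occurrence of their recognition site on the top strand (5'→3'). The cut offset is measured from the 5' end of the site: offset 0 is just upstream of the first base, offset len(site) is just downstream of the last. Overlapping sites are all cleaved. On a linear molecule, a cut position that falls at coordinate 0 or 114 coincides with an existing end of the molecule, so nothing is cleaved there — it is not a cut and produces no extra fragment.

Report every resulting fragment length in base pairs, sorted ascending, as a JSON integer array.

[4,5,6,7,7,8,9,10,12,14,15,17]

Site scan:
  PtaVI (TTCAGCC, off=3): starts [52, 92] → cuts [55, 95]
  SqiIV (GGGGT, off=3): starts [8, 17, 23, 40, 59] → cuts [11, 20, 26, 43, 62]
  TgoX (TCCAGCT, off=6): starts [1, 64, 74, 103] → cuts [7, 70, 80, 109]

All cut coordinates (distinct, sorted): [7, 11, 20, 26, 43, 55, 62, 70, 80, 95, 109]

Fragments:
  [0,7): 7 bp
  [7,11): 4 bp
  [11,20): 9 bp
  [20,26): 6 bp
  [26,43): 17 bp
  [43,55): 12 bp
  [55,62): 7 bp
  [62,70): 8 bp
  [70,80): 10 bp
  [80,95): 15 bp
  [95,109): 14 bp
  [109,114): 5 bp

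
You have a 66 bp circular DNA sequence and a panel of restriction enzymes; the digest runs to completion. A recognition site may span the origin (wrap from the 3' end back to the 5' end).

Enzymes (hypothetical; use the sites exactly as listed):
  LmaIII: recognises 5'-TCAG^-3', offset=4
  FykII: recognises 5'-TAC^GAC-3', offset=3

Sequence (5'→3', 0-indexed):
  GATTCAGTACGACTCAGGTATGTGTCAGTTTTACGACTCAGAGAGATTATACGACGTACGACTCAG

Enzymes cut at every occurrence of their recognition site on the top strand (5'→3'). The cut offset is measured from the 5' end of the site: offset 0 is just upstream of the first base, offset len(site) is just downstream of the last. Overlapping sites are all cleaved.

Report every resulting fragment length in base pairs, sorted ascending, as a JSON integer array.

Scan for sites:
  LmaIII (TCAG, off=4): starts [3, 13, 24, 37, 62] → cuts [0, 7, 17, 28, 41]
  FykII (TACGAC, off=3): starts [7, 31, 49, 56] → cuts [10, 34, 52, 59]

Pooled cuts: [0, 7, 10, 17, 28, 34, 41, 52, 59]

Fragment lengths:
  0→7: 7 bp
  7→10: 3 bp
  10→17: 7 bp
  17→28: 11 bp
  28→34: 6 bp
  34→41: 7 bp
  41→52: 11 bp
  52→59: 7 bp
  59→0 (wrap): 66-59+0 = 7 bp

[3,6,7,7,7,7,7,11,11]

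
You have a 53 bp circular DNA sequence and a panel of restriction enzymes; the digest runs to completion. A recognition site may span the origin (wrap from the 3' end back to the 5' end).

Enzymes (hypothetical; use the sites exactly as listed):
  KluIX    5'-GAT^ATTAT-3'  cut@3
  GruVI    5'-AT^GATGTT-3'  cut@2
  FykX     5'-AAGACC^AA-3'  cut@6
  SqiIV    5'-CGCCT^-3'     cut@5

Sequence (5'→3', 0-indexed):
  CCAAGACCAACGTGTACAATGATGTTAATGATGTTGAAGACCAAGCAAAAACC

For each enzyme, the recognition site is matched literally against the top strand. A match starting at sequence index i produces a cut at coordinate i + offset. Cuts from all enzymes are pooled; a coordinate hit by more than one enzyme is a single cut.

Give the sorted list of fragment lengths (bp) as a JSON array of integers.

Site scan:
  KluIX (GATATTAT, off=3): no sites
  GruVI ATGATGTT/2: at [18, 27] ⇒ [20, 29]
  FykX AAGACCAA/6: at [2, 36] ⇒ [8, 42]
  SqiIV (CGCCT, off=5): no sites

All cut coordinates (distinct, sorted): [8, 20, 29, 42]

Fragments:
  8→20: 12 bp
  20→29: 9 bp
  29→42: 13 bp
  42→8 (wrap): 53-42+8 = 19 bp

[9,12,13,19]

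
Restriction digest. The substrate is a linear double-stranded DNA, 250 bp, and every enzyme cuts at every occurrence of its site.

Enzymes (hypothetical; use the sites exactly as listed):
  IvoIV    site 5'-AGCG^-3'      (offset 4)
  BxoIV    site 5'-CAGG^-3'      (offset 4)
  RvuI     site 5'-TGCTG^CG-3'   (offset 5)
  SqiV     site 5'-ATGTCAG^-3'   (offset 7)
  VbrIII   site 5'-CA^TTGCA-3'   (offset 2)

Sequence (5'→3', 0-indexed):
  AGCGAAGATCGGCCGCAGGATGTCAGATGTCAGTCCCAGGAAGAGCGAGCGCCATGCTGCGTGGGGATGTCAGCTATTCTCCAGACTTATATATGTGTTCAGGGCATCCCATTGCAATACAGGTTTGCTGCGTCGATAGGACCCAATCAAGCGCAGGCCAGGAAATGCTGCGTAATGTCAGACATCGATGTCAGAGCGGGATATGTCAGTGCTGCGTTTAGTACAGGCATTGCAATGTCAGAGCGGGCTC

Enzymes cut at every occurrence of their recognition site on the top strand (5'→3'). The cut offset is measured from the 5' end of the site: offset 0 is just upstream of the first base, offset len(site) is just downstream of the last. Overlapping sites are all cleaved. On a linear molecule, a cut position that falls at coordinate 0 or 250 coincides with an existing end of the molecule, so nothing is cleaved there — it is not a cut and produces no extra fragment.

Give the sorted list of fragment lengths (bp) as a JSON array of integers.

Site scan:
  IvoIV (AGCG, off=4): starts [0, 43, 47, 149, 194, 241] → cuts [4, 47, 51, 153, 198, 245]
  BxoIV (CAGG, off=4): starts [15, 36, 99, 119, 153, 158, 223] → cuts [19, 40, 103, 123, 157, 162, 227]
  RvuI (TGCTGCG, off=5): starts [54, 125, 165, 209] → cuts [59, 130, 170, 214]
  SqiV (ATGTCAG, off=7): starts [19, 26, 66, 174, 187, 202, 234] → cuts [26, 33, 73, 181, 194, 209, 241]
  VbrIII (CATTGCA, off=2): starts [109, 227] → cuts [111, 229]

Pooled cuts: [4, 19, 26, 33, 40, 47, 51, 59, 73, 103, 111, 123, 130, 153, 157, 162, 170, 181, 194, 198, 209, 214, 227, 229, 241, 245]

Fragment lengths:
  [0,4): 4 bp
  [4,19): 15 bp
  [19,26): 7 bp
  [26,33): 7 bp
  [33,40): 7 bp
  [40,47): 7 bp
  [47,51): 4 bp
  [51,59): 8 bp
  [59,73): 14 bp
  [73,103): 30 bp
  [103,111): 8 bp
  [111,123): 12 bp
  [123,130): 7 bp
  [130,153): 23 bp
  [153,157): 4 bp
  [157,162): 5 bp
  [162,170): 8 bp
  [170,181): 11 bp
  [181,194): 13 bp
  [194,198): 4 bp
  [198,209): 11 bp
  [209,214): 5 bp
  [214,227): 13 bp
  [227,229): 2 bp
  [229,241): 12 bp
  [241,245): 4 bp
  [245,250): 5 bp

[2,4,4,4,4,4,5,5,5,7,7,7,7,7,8,8,8,11,11,12,12,13,13,14,15,23,30]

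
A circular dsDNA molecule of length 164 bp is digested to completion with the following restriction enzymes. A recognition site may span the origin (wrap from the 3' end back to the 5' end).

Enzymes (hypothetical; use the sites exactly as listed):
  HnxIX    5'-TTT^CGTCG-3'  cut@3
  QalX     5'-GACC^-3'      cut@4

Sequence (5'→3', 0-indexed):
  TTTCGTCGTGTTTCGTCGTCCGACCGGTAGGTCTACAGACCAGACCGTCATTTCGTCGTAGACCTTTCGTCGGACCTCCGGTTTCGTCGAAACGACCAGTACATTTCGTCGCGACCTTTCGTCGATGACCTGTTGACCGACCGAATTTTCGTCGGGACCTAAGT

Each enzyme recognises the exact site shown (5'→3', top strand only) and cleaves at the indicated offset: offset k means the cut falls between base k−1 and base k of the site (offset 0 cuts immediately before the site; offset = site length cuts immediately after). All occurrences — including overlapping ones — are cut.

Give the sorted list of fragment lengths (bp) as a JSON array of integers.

[3,3,4,5,7,7,8,8,8,9,9,10,10,10,11,11,12,13,16]

Scan for sites:
  HnxIX TTTCGTCG/3: at [0, 10, 50, 64, 81, 103, 116, 146] ⇒ [3, 13, 53, 67, 84, 106, 119, 149]
  QalX GACC/4: at [21, 37, 42, 60, 72, 93, 112, 126, 134, 138, 155] ⇒ [25, 41, 46, 64, 76, 97, 116, 130, 138, 142, 159]

All cut coordinates (distinct, sorted): [3, 13, 25, 41, 46, 53, 64, 67, 76, 84, 97, 106, 116, 119, 130, 138, 142, 149, 159]

Fragment lengths:
  3→13: 10 bp
  13→25: 12 bp
  25→41: 16 bp
  41→46: 5 bp
  46→53: 7 bp
  53→64: 11 bp
  64→67: 3 bp
  67→76: 9 bp
  76→84: 8 bp
  84→97: 13 bp
  97→106: 9 bp
  106→116: 10 bp
  116→119: 3 bp
  119→130: 11 bp
  130→138: 8 bp
  138→142: 4 bp
  142→149: 7 bp
  149→159: 10 bp
  159→3 (wrap): 164-159+3 = 8 bp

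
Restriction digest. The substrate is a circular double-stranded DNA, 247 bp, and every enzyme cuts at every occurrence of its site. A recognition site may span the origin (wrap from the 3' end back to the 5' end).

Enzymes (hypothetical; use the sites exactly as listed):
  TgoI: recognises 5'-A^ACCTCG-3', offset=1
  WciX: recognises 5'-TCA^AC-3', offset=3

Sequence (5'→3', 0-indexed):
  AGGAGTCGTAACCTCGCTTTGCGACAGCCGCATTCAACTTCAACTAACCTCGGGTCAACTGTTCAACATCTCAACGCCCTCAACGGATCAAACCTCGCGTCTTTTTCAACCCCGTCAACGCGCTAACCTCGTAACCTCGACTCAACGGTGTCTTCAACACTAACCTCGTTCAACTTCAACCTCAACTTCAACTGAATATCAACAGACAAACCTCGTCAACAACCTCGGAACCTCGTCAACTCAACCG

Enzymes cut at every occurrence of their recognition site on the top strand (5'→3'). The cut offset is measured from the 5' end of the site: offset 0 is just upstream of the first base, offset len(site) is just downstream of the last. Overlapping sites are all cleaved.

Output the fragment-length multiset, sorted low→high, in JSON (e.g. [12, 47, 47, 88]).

Site scan:
  TgoI AACCTCG/1: at [9, 45, 90, 124, 132, 161, 208, 220, 228] ⇒ [10, 46, 91, 125, 133, 162, 209, 221, 229]
  WciX TCAAC/3: at [33, 39, 54, 62, 70, 79, 105, 114, 141, 153, 169, 175, 181, 187, 198, 215, 235, 240] ⇒ [36, 42, 57, 65, 73, 82, 108, 117, 144, 156, 172, 178, 184, 190, 201, 218, 238, 243]

All cut coordinates (distinct, sorted): [10, 36, 42, 46, 57, 65, 73, 82, 91, 108, 117, 125, 133, 144, 156, 162, 172, 178, 184, 190, 201, 209, 218, 221, 229, 238, 243]

Fragments:
  10→36: 26 bp
  36→42: 6 bp
  42→46: 4 bp
  46→57: 11 bp
  57→65: 8 bp
  65→73: 8 bp
  73→82: 9 bp
  82→91: 9 bp
  91→108: 17 bp
  108→117: 9 bp
  117→125: 8 bp
  125→133: 8 bp
  133→144: 11 bp
  144→156: 12 bp
  156→162: 6 bp
  162→172: 10 bp
  172→178: 6 bp
  178→184: 6 bp
  184→190: 6 bp
  190→201: 11 bp
  201→209: 8 bp
  209→218: 9 bp
  218→221: 3 bp
  221→229: 8 bp
  229→238: 9 bp
  238→243: 5 bp
  243→10 (wrap): 247-243+10 = 14 bp

[3,4,5,6,6,6,6,6,8,8,8,8,8,8,9,9,9,9,9,10,11,11,11,12,14,17,26]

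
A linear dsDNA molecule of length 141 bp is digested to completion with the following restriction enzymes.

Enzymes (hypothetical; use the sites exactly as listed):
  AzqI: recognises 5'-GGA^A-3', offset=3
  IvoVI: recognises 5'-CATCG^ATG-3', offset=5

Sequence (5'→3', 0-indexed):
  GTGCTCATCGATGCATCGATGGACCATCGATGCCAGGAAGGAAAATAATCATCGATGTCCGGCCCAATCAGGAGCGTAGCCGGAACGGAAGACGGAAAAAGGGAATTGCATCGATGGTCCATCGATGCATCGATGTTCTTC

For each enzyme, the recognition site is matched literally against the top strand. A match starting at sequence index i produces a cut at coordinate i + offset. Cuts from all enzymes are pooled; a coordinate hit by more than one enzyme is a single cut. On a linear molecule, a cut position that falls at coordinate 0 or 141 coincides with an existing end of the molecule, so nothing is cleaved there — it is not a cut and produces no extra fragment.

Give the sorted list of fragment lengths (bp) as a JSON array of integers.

Site scan:
  AzqI GGAA/3: at [35, 39, 81, 86, 93, 101] ⇒ [38, 42, 84, 89, 96, 104]
  IvoVI CATCGATG/5: at [5, 13, 24, 49, 108, 119, 127] ⇒ [10, 18, 29, 54, 113, 124, 132]

All cut coordinates (distinct, sorted): [10, 18, 29, 38, 42, 54, 84, 89, 96, 104, 113, 124, 132]

Fragments:
  [0,10): 10 bp
  [10,18): 8 bp
  [18,29): 11 bp
  [29,38): 9 bp
  [38,42): 4 bp
  [42,54): 12 bp
  [54,84): 30 bp
  [84,89): 5 bp
  [89,96): 7 bp
  [96,104): 8 bp
  [104,113): 9 bp
  [113,124): 11 bp
  [124,132): 8 bp
  [132,141): 9 bp

[4,5,7,8,8,8,9,9,9,10,11,11,12,30]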